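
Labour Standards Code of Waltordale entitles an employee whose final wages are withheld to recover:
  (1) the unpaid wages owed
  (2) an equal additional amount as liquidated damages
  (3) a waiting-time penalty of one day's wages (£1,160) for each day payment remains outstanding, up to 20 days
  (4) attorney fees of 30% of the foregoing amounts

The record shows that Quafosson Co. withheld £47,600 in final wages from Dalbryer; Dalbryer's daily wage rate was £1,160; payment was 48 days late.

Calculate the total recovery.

Liquidated damages (equal amount): £47,600
Penalty days: min(48, 20) = 20
Waiting-time penalty: 20 × £1,160 = £23,200
Subtotal: £47,600 + £47,600 + £23,200 = £118,400
Attorney fees: 30% of £118,400 = £35,520
Total award: £118,400 + £35,520 = £153,920

£153,920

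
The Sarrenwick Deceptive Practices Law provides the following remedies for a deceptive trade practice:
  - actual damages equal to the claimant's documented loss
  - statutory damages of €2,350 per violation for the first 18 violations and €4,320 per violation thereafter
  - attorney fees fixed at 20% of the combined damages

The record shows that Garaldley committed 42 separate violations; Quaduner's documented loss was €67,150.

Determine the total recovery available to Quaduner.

€255,756

First 18 violations: 18 × €2,350 = €42,300
Remaining violations: (42 − 18) × €4,320 = €103,680
Statutory damages: €42,300 + €103,680 = €145,980
Combined damages: €67,150 + €145,980 = €213,130
Attorney fees: 20% of €213,130 = €42,626
Total recovery: €213,130 + €42,626 = €255,756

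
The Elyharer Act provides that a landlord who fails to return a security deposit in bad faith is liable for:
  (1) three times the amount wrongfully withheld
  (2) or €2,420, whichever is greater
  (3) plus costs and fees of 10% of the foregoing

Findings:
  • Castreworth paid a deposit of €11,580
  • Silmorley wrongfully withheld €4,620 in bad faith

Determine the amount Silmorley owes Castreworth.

€15,246

Trebled: 3 × €4,620 = €13,860
Minimum €2,420: €13,860 meets the minimum, no increase.
Costs and fees: 10% of €13,860 = €1,386
Total recovery: €13,860 + €1,386 = €15,246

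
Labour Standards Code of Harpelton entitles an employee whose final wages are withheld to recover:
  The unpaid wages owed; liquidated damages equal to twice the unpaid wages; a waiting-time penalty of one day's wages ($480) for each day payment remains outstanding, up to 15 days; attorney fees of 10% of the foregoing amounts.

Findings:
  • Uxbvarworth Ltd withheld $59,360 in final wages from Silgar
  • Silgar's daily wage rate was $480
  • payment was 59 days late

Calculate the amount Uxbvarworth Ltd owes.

Doubled: 2 × $59,360 = $118,720
Penalty days: min(59, 15) = 15
Waiting-time penalty: 15 × $480 = $7,200
Subtotal: $59,360 + $118,720 + $7,200 = $185,280
Attorney fees: 10% of $185,280 = $18,528
Total award: $185,280 + $18,528 = $203,808

$203,808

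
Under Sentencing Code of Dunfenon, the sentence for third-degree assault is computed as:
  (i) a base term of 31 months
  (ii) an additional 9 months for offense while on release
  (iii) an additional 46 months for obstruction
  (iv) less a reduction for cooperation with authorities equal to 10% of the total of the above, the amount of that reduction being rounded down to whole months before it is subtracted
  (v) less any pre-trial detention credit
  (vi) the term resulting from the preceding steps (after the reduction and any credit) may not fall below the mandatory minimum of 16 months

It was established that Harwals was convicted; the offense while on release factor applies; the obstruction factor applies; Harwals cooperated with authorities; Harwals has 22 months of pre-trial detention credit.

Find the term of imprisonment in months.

56 months

Offense while on release enhancement: +9 months
Obstruction enhancement: +46 months
Adjusted term: 31 months + 9 months + 46 months = 86 months
Cooperation with authorities reduction: 10% of 86 months = 8 months (rounded down)
After reduction: 86 − 8 = 78 months
Less pre-trial detention credit: 78 months − 22 months = 56 months
Minimum 16 months: 56 months meets the minimum, no increase.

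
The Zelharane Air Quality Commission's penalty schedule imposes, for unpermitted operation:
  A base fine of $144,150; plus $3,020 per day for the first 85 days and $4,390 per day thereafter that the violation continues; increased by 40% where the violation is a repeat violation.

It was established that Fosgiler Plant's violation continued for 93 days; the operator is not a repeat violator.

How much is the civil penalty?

$435,970

First 85 days: 85 × $3,020 = $256,700
Remaining days: (93 − 85) × $4,390 = $35,120
Per-day component: $256,700 + $35,120 = $291,820
Base plus per-day: $144,150 + $291,820 = $435,970
The operator is not a repeat violator: no 40% increase.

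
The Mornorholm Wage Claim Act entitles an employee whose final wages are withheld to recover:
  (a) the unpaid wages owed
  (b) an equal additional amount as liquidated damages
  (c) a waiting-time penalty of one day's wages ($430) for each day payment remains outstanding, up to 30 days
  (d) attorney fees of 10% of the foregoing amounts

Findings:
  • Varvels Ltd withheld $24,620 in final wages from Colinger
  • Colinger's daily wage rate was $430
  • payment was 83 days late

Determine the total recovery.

Liquidated damages (equal amount): $24,620
Penalty days: min(83, 30) = 30
Waiting-time penalty: 30 × $430 = $12,900
Subtotal: $24,620 + $24,620 + $12,900 = $62,140
Attorney fees: 10% of $62,140 = $6,214
Total award: $62,140 + $6,214 = $68,354

$68,354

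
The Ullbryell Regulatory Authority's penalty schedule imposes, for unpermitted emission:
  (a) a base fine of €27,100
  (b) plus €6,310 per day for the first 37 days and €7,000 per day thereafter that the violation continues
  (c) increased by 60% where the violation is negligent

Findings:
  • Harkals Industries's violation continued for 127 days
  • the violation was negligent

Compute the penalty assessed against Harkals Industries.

First 37 days: 37 × €6,310 = €233,470
Remaining days: (127 − 37) × €7,000 = €630,000
Per-day component: €233,470 + €630,000 = €863,470
Base plus per-day: €27,100 + €863,470 = €890,570
Enhancement: 60% of €890,570 = €534,342
Enhanced fine: €890,570 + €534,342 = €1,424,912

€1,424,912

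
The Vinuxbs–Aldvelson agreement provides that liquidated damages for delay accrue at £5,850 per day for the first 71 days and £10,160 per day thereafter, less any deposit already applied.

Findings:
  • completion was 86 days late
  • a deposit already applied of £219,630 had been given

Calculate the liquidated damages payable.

£348,120

First 71 days: 71 × £5,850 = £415,350
Remaining days: (86 − 71) × £10,160 = £152,400
Accrued per-day damages: £415,350 + £152,400 = £567,750
Less deposit already applied: £567,750 − £219,630 = £348,120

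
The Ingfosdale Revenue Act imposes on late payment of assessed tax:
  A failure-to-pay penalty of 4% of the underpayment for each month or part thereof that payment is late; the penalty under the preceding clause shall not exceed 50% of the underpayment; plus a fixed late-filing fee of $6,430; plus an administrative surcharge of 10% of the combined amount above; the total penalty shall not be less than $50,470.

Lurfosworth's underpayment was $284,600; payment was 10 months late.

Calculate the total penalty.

Accrued rate: 4% × 10 = 40%, capped at 50% → 40%
Failure-to-pay penalty: 40% of $284,600 = $113,840
Penalty before surcharge: $113,840 + $6,430 = $120,270
Administrative surcharge: 10% of $120,270 = $12,027
Total penalty: $120,270 + $12,027 = $132,297
Minimum $50,470: $132,297 meets the minimum, no increase.

Penalty: $132,297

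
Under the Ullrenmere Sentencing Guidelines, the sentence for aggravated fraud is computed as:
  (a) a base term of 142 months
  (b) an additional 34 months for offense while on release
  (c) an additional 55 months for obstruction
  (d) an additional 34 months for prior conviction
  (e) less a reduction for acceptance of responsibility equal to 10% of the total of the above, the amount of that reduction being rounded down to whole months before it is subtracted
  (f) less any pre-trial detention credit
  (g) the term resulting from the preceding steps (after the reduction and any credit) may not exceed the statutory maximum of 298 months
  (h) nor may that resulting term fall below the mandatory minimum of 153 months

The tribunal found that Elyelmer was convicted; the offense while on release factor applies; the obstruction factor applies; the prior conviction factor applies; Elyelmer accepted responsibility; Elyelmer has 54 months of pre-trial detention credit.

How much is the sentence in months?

Sentence: 185 months

Offense while on release enhancement: +34 months
Obstruction enhancement: +55 months
Prior conviction enhancement: +34 months
Adjusted term: 142 months + 34 months + 55 months + 34 months = 265 months
Acceptance of responsibility reduction: 10% of 265 months = 26 months (rounded down)
After reduction: 265 − 26 = 239 months
Less pre-trial detention credit: 239 months − 54 months = 185 months
Cap at 298 months: 185 months is within the cap, no reduction.
Minimum 153 months: 185 months meets the minimum, no increase.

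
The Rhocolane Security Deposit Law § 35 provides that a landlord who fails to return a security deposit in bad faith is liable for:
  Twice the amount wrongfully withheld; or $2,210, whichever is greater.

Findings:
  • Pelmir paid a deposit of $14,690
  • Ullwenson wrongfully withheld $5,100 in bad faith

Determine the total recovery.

$10,200

Doubled: 2 × $5,100 = $10,200
Minimum $2,210: $10,200 meets the minimum, no increase.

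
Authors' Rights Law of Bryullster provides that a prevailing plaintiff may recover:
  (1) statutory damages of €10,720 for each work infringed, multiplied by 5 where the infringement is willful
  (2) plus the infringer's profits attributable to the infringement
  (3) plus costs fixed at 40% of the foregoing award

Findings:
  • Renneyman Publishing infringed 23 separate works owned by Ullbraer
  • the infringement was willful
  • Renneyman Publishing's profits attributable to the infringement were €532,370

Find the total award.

€2,471,238

Statutory damages: 23 × €10,720 = €246,560
Multiplied by 5: 5 × €246,560 = €1,232,800
Combined award: €1,232,800 + €532,370 = €1,765,170
Costs: 40% of €1,765,170 = €706,068
Award plus costs: €1,765,170 + €706,068 = €2,471,238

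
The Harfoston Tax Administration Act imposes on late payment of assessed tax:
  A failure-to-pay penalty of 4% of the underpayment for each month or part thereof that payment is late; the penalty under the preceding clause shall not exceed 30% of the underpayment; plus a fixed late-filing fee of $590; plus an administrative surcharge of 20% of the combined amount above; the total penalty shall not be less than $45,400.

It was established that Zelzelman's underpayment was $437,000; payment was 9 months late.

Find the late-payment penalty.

$158,028

Accrued rate: 4% × 9 = 36%, capped at 30% → 30%
Failure-to-pay penalty: 30% of $437,000 = $131,100
Penalty before surcharge: $131,100 + $590 = $131,690
Administrative surcharge: 20% of $131,690 = $26,338
Total penalty: $131,690 + $26,338 = $158,028
Minimum $45,400: $158,028 meets the minimum, no increase.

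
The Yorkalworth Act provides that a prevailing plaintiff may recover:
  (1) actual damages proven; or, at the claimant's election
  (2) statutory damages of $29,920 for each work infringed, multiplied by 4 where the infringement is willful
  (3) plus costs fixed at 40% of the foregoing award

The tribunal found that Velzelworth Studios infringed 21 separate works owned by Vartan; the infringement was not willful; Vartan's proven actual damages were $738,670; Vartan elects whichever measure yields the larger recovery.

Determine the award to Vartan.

Statutory damages: 21 × $29,920 = $628,320
Infringement not willful: no ×4 enhancement.
Greater of actual damages ($738,670) or statutory damages ($628,320): $738,670
Costs: 40% of $738,670 = $295,468
Award plus costs: $738,670 + $295,468 = $1,034,138

Award: $1,034,138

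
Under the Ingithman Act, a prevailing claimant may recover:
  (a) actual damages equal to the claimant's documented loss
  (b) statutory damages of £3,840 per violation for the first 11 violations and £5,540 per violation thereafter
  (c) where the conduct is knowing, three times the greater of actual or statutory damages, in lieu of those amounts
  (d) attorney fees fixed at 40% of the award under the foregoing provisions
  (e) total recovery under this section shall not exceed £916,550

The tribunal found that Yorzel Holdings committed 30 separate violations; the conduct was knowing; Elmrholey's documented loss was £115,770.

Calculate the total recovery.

First 11 violations: 11 × £3,840 = £42,240
Remaining violations: (30 − 11) × £5,540 = £105,260
Statutory damages: £42,240 + £105,260 = £147,500
Greater of actual damages (£115,770) or statutory damages (£147,500): £147,500
Trebled: 3 × £147,500 = £442,500
Attorney fees: 40% of £442,500 = £177,000
Total before cap: £442,500 + £177,000 = £619,500
Cap at £916,550: £619,500 is within the cap, no reduction.

Total recovery: £619,500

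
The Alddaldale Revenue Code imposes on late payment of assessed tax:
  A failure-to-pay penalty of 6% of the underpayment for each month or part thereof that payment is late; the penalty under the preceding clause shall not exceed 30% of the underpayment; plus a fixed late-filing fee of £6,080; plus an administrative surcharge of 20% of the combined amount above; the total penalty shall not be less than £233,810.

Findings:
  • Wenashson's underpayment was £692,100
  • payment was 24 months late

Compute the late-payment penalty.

£256,452

Accrued rate: 6% × 24 = 144%, capped at 30% → 30%
Failure-to-pay penalty: 30% of £692,100 = £207,630
Penalty before surcharge: £207,630 + £6,080 = £213,710
Administrative surcharge: 20% of £213,710 = £42,742
Total penalty: £213,710 + £42,742 = £256,452
Minimum £233,810: £256,452 meets the minimum, no increase.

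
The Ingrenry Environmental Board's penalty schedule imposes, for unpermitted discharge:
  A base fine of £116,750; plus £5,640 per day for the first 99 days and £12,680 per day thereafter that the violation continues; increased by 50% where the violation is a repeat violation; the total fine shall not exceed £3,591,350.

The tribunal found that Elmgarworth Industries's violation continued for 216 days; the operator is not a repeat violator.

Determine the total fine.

£2,158,670

First 99 days: 99 × £5,640 = £558,360
Remaining days: (216 − 99) × £12,680 = £1,483,560
Per-day component: £558,360 + £1,483,560 = £2,041,920
Base plus per-day: £116,750 + £2,041,920 = £2,158,670
The operator is not a repeat violator: no 50% increase.
Cap at £3,591,350: £2,158,670 is within the cap, no reduction.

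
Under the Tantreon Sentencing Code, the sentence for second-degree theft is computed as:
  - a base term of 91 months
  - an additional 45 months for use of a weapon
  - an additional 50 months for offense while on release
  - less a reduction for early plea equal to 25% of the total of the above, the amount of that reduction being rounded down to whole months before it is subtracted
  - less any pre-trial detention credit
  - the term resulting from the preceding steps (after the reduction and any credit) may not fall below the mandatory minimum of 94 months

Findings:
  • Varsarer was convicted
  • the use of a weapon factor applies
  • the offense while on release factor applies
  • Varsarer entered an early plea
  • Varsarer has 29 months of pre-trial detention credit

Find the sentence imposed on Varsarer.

111 months

Use of a weapon enhancement: +45 months
Offense while on release enhancement: +50 months
Adjusted term: 91 months + 45 months + 50 months = 186 months
Early plea reduction: 25% of 186 months = 46 months (rounded down)
After reduction: 186 − 46 = 140 months
Less pre-trial detention credit: 140 months − 29 months = 111 months
Minimum 94 months: 111 months meets the minimum, no increase.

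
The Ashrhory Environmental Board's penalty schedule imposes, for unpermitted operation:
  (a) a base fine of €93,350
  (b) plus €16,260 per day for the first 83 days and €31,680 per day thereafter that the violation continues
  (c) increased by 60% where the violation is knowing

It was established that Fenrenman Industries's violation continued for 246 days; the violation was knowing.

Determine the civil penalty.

First 83 days: 83 × €16,260 = €1,349,580
Remaining days: (246 − 83) × €31,680 = €5,163,840
Per-day component: €1,349,580 + €5,163,840 = €6,513,420
Base plus per-day: €93,350 + €6,513,420 = €6,606,770
Enhancement: 60% of €6,606,770 = €3,964,062
Enhanced fine: €6,606,770 + €3,964,062 = €10,570,832

€10,570,832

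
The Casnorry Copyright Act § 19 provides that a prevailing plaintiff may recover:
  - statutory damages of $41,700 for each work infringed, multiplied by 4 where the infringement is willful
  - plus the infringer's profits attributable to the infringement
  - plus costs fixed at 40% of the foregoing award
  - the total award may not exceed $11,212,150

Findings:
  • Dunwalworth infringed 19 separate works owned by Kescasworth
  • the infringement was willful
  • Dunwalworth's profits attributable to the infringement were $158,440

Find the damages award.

Statutory damages: 19 × $41,700 = $792,300
Multiplied by 4: 4 × $792,300 = $3,169,200
Combined award: $3,169,200 + $158,440 = $3,327,640
Costs: 40% of $3,327,640 = $1,331,056
Award plus costs: $3,327,640 + $1,331,056 = $4,658,696
Cap at $11,212,150: $4,658,696 is within the cap, no reduction.

$4,658,696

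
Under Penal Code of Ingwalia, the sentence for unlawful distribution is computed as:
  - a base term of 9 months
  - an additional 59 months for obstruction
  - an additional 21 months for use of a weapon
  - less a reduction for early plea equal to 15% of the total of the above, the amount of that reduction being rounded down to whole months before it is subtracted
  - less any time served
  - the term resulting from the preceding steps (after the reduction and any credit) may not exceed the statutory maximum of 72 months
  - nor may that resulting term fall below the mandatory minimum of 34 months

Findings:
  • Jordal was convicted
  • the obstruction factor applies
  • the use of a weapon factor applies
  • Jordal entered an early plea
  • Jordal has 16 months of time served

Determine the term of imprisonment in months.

Obstruction enhancement: +59 months
Use of a weapon enhancement: +21 months
Adjusted term: 9 months + 59 months + 21 months = 89 months
Early plea reduction: 15% of 89 months = 13 months (rounded down)
After reduction: 89 − 13 = 76 months
Less time served: 76 months − 16 months = 60 months
Cap at 72 months: 60 months is within the cap, no reduction.
Minimum 34 months: 60 months meets the minimum, no increase.

60 months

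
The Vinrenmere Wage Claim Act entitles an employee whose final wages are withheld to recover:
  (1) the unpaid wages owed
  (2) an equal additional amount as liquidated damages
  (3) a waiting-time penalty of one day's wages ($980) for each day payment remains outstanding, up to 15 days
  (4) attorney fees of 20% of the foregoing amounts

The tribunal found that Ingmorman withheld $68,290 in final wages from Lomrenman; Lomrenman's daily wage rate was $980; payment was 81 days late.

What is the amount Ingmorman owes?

Liquidated damages (equal amount): $68,290
Penalty days: min(81, 15) = 15
Waiting-time penalty: 15 × $980 = $14,700
Subtotal: $68,290 + $68,290 + $14,700 = $151,280
Attorney fees: 20% of $151,280 = $30,256
Total award: $151,280 + $30,256 = $181,536

$181,536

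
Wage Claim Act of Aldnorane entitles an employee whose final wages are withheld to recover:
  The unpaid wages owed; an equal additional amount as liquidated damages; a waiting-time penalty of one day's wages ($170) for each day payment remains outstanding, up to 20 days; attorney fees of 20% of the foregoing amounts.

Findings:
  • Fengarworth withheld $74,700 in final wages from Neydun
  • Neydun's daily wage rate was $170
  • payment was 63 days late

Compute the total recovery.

Liquidated damages (equal amount): $74,700
Penalty days: min(63, 20) = 20
Waiting-time penalty: 20 × $170 = $3,400
Subtotal: $74,700 + $74,700 + $3,400 = $152,800
Attorney fees: 20% of $152,800 = $30,560
Total award: $152,800 + $30,560 = $183,360

$183,360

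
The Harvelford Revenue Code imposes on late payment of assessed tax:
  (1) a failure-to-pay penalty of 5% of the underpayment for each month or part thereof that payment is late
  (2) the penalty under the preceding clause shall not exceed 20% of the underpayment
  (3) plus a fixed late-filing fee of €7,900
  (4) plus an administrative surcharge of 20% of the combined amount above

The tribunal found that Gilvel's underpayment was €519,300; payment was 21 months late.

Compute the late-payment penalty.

€134,112

Accrued rate: 5% × 21 = 105%, capped at 20% → 20%
Failure-to-pay penalty: 20% of €519,300 = €103,860
Penalty before surcharge: €103,860 + €7,900 = €111,760
Administrative surcharge: 20% of €111,760 = €22,352
Total penalty: €111,760 + €22,352 = €134,112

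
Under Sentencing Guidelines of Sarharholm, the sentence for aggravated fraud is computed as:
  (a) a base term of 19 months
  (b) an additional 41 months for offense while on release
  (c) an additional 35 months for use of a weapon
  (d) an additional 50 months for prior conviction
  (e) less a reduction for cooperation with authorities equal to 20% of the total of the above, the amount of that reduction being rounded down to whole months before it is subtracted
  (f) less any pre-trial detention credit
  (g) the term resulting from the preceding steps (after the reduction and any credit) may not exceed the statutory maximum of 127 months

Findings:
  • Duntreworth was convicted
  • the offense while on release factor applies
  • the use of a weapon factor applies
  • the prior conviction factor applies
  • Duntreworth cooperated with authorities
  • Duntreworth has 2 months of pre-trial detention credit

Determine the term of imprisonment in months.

114 months

Offense while on release enhancement: +41 months
Use of a weapon enhancement: +35 months
Prior conviction enhancement: +50 months
Adjusted term: 19 months + 41 months + 35 months + 50 months = 145 months
Cooperation with authorities reduction: 20% of 145 months = 29 months (rounded down)
After reduction: 145 − 29 = 116 months
Less pre-trial detention credit: 116 months − 2 months = 114 months
Cap at 127 months: 114 months is within the cap, no reduction.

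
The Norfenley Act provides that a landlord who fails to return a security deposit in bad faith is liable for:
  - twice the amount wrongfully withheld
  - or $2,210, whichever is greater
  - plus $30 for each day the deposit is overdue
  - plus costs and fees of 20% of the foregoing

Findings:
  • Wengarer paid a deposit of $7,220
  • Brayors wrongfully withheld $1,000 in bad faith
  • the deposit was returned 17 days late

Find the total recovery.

$3,264

Doubled: 2 × $1,000 = $2,000
Minimum $2,210: $2,000 is below the minimum → $2,210
Late-return penalty: 17 × $30 = $510
Damages plus late penalty: $2,210 + $510 = $2,720
Costs and fees: 20% of $2,720 = $544
Total recovery: $2,720 + $544 = $3,264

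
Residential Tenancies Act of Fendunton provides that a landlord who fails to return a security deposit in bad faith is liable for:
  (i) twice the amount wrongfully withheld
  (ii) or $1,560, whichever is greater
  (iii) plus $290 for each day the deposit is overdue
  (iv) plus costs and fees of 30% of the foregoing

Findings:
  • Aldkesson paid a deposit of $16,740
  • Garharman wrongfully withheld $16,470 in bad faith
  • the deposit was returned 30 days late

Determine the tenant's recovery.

Doubled: 2 × $16,470 = $32,940
Minimum $1,560: $32,940 meets the minimum, no increase.
Late-return penalty: 30 × $290 = $8,700
Damages plus late penalty: $32,940 + $8,700 = $41,640
Costs and fees: 30% of $41,640 = $12,492
Total recovery: $41,640 + $12,492 = $54,132

$54,132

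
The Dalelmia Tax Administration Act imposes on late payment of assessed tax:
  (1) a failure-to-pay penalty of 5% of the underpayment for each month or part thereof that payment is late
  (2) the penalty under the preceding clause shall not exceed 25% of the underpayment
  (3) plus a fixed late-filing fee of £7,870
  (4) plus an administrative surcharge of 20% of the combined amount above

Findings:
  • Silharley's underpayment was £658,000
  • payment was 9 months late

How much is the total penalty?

Accrued rate: 5% × 9 = 45%, capped at 25% → 25%
Failure-to-pay penalty: 25% of £658,000 = £164,500
Penalty before surcharge: £164,500 + £7,870 = £172,370
Administrative surcharge: 20% of £172,370 = £34,474
Total penalty: £172,370 + £34,474 = £206,844

£206,844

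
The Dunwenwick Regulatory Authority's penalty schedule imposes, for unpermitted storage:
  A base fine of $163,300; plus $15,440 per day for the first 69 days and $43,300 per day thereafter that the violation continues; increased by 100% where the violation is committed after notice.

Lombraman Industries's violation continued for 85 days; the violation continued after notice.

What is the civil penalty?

First 69 days: 69 × $15,440 = $1,065,360
Remaining days: (85 − 69) × $43,300 = $692,800
Per-day component: $1,065,360 + $692,800 = $1,758,160
Base plus per-day: $163,300 + $1,758,160 = $1,921,460
Enhancement: 100% of $1,921,460 = $1,921,460
Enhanced fine: $1,921,460 + $1,921,460 = $3,842,920

$3,842,920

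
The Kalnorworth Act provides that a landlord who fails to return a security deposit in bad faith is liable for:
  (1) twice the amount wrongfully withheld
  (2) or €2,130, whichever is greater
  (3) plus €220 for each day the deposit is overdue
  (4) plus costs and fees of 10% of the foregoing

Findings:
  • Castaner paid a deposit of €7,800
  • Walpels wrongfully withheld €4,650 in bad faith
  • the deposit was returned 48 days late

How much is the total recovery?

Doubled: 2 × €4,650 = €9,300
Minimum €2,130: €9,300 meets the minimum, no increase.
Late-return penalty: 48 × €220 = €10,560
Damages plus late penalty: €9,300 + €10,560 = €19,860
Costs and fees: 10% of €19,860 = €1,986
Total recovery: €19,860 + €1,986 = €21,846

€21,846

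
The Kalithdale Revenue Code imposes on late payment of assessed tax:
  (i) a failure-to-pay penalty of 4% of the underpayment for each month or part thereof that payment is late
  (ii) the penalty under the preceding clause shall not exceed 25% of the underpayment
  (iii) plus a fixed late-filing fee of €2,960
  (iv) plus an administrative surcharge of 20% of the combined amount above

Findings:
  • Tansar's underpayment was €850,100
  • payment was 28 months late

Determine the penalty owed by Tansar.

€258,582

Accrued rate: 4% × 28 = 112%, capped at 25% → 25%
Failure-to-pay penalty: 25% of €850,100 = €212,525
Penalty before surcharge: €212,525 + €2,960 = €215,485
Administrative surcharge: 20% of €215,485 = €43,097
Total penalty: €215,485 + €43,097 = €258,582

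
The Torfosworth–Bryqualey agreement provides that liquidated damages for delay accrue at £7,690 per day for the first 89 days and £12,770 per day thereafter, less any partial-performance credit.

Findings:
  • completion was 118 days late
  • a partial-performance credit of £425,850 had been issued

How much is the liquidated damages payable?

First 89 days: 89 × £7,690 = £684,410
Remaining days: (118 − 89) × £12,770 = £370,330
Accrued per-day damages: £684,410 + £370,330 = £1,054,740
Less partial-performance credit: £1,054,740 − £425,850 = £628,890

£628,890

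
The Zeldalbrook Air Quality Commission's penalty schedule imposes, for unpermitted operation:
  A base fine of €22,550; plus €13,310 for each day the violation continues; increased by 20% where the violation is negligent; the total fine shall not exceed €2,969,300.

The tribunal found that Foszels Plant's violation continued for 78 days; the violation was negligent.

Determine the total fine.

Per-day component: 78 × €13,310 = €1,038,180
Base plus per-day: €22,550 + €1,038,180 = €1,060,730
Enhancement: 20% of €1,060,730 = €212,146
Enhanced fine: €1,060,730 + €212,146 = €1,272,876
Cap at €2,969,300: €1,272,876 is within the cap, no reduction.

€1,272,876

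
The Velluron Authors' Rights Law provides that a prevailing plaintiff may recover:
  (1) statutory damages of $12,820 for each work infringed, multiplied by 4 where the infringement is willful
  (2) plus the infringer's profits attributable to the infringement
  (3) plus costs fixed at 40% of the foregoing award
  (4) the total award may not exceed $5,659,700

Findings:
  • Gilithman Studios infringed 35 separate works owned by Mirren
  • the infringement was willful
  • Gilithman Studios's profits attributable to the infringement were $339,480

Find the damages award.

$2,987,992

Statutory damages: 35 × $12,820 = $448,700
Multiplied by 4: 4 × $448,700 = $1,794,800
Combined award: $1,794,800 + $339,480 = $2,134,280
Costs: 40% of $2,134,280 = $853,712
Award plus costs: $2,134,280 + $853,712 = $2,987,992
Cap at $5,659,700: $2,987,992 is within the cap, no reduction.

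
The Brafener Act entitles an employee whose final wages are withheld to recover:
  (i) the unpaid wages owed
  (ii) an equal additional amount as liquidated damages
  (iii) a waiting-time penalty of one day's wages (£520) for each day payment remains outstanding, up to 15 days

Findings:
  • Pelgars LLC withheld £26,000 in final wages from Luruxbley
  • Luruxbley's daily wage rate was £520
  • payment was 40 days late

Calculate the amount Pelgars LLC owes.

Total award: £59,800

Liquidated damages (equal amount): £26,000
Penalty days: min(40, 15) = 15
Waiting-time penalty: 15 × £520 = £7,800
Total award: £26,000 + £26,000 + £7,800 = £59,800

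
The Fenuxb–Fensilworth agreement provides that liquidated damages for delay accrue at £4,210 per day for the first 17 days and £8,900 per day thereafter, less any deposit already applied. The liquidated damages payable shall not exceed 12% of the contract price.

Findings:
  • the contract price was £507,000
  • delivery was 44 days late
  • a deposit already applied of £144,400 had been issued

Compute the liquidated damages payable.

First 17 days: 17 × £4,210 = £71,570
Remaining days: (44 − 17) × £8,900 = £240,300
Accrued per-day damages: £71,570 + £240,300 = £311,870
Less deposit already applied: £311,870 − £144,400 = £167,470
Cap: 12% of £507,000 = £60,840
Cap at £60,840: £167,470 exceeds the cap → £60,840

£60,840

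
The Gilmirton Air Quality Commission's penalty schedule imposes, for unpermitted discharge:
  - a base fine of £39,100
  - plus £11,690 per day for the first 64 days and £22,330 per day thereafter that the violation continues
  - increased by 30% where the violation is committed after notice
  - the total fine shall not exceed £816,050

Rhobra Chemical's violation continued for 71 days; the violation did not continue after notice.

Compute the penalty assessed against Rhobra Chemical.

£816,050

First 64 days: 64 × £11,690 = £748,160
Remaining days: (71 − 64) × £22,330 = £156,310
Per-day component: £748,160 + £156,310 = £904,470
Base plus per-day: £39,100 + £904,470 = £943,570
The violation did not continue after notice: no 30% increase.
Cap at £816,050: £943,570 exceeds the cap → £816,050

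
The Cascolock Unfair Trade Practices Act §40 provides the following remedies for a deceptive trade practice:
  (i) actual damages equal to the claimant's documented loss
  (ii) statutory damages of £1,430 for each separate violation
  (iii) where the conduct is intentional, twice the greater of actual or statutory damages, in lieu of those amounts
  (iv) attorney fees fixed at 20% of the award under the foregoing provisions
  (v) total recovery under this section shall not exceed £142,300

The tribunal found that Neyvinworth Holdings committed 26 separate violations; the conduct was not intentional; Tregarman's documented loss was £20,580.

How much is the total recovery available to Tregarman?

Total recovery: £69,312

Statutory damages: 26 × £1,430 = £37,180
Conduct not intentional: the in-lieu enhancement does not apply.
Actual plus statutory damages: £20,580 + £37,180 = £57,760
Attorney fees: 20% of £57,760 = £11,552
Total before cap: £57,760 + £11,552 = £69,312
Cap at £142,300: £69,312 is within the cap, no reduction.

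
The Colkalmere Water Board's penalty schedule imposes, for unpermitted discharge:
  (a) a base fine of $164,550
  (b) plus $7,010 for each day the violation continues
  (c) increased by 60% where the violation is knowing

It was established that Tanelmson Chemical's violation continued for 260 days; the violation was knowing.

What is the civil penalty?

Per-day component: 260 × $7,010 = $1,822,600
Base plus per-day: $164,550 + $1,822,600 = $1,987,150
Enhancement: 60% of $1,987,150 = $1,192,290
Enhanced fine: $1,987,150 + $1,192,290 = $3,179,440

$3,179,440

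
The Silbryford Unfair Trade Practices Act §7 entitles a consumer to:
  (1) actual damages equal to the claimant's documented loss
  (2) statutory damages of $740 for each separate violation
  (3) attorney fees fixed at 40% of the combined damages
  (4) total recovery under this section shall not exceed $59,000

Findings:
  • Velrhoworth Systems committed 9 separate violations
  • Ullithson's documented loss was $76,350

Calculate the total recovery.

Statutory damages: 9 × $740 = $6,660
Combined damages: $76,350 + $6,660 = $83,010
Attorney fees: 40% of $83,010 = $33,204
Total before cap: $83,010 + $33,204 = $116,214
Cap at $59,000: $116,214 exceeds the cap → $59,000

$59,000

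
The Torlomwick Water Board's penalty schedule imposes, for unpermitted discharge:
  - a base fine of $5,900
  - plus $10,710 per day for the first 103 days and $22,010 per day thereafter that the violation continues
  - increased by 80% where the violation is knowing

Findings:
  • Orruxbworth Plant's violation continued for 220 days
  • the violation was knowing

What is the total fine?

Civil penalty: $6,631,560

First 103 days: 103 × $10,710 = $1,103,130
Remaining days: (220 − 103) × $22,010 = $2,575,170
Per-day component: $1,103,130 + $2,575,170 = $3,678,300
Base plus per-day: $5,900 + $3,678,300 = $3,684,200
Enhancement: 80% of $3,684,200 = $2,947,360
Enhanced fine: $3,684,200 + $2,947,360 = $6,631,560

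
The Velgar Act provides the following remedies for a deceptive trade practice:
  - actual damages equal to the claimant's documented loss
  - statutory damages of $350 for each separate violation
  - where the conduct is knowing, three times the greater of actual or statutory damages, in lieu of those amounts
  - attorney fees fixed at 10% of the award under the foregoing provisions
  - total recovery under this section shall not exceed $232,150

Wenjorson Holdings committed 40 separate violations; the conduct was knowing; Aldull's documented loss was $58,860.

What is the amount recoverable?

Total recovery: $194,238

Statutory damages: 40 × $350 = $14,000
Greater of actual damages ($58,860) or statutory damages ($14,000): $58,860
Trebled: 3 × $58,860 = $176,580
Attorney fees: 10% of $176,580 = $17,658
Total before cap: $176,580 + $17,658 = $194,238
Cap at $232,150: $194,238 is within the cap, no reduction.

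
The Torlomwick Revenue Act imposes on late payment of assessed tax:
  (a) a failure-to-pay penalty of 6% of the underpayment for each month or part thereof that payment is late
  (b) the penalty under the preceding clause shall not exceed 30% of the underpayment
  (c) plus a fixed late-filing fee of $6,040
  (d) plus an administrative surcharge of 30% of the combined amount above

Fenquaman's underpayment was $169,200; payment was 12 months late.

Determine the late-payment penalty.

Accrued rate: 6% × 12 = 72%, capped at 30% → 30%
Failure-to-pay penalty: 30% of $169,200 = $50,760
Penalty before surcharge: $50,760 + $6,040 = $56,800
Administrative surcharge: 30% of $56,800 = $17,040
Total penalty: $56,800 + $17,040 = $73,840

Penalty: $73,840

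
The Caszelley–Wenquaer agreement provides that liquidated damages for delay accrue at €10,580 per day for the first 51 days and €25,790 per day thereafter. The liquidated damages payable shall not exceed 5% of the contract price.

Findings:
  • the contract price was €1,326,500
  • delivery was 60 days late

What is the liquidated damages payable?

First 51 days: 51 × €10,580 = €539,580
Remaining days: (60 − 51) × €25,790 = €232,110
Accrued per-day damages: €539,580 + €232,110 = €771,690
Cap: 5% of €1,326,500 = €66,325
Cap at €66,325: €771,690 exceeds the cap → €66,325

€66,325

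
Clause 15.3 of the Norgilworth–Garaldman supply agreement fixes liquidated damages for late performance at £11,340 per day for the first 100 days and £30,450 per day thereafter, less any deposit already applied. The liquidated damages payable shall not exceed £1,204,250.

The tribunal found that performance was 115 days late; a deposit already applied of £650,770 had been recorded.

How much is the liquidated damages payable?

First 100 days: 100 × £11,340 = £1,134,000
Remaining days: (115 − 100) × £30,450 = £456,750
Accrued per-day damages: £1,134,000 + £456,750 = £1,590,750
Less deposit already applied: £1,590,750 − £650,770 = £939,980
Cap at £1,204,250: £939,980 is within the cap, no reduction.

£939,980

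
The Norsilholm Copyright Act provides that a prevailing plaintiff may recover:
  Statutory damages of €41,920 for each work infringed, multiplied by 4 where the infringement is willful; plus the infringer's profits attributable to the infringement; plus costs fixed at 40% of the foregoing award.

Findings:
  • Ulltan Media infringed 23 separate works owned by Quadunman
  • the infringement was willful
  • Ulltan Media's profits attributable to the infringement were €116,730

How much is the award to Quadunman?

Statutory damages: 23 × €41,920 = €964,160
Multiplied by 4: 4 × €964,160 = €3,856,640
Combined award: €3,856,640 + €116,730 = €3,973,370
Costs: 40% of €3,973,370 = €1,589,348
Award plus costs: €3,973,370 + €1,589,348 = €5,562,718

€5,562,718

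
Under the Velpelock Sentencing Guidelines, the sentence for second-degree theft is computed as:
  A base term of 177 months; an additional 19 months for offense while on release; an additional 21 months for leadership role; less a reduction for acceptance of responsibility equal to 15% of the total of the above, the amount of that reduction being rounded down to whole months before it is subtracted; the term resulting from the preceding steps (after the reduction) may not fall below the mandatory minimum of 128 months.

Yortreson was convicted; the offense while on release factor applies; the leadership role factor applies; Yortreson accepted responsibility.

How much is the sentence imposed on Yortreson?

Offense while on release enhancement: +19 months
Leadership role enhancement: +21 months
Adjusted term: 177 months + 19 months + 21 months = 217 months
Acceptance of responsibility reduction: 15% of 217 months = 32 months (rounded down)
After reduction: 217 − 32 = 185 months
Minimum 128 months: 185 months meets the minimum, no increase.

Sentence: 185 months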